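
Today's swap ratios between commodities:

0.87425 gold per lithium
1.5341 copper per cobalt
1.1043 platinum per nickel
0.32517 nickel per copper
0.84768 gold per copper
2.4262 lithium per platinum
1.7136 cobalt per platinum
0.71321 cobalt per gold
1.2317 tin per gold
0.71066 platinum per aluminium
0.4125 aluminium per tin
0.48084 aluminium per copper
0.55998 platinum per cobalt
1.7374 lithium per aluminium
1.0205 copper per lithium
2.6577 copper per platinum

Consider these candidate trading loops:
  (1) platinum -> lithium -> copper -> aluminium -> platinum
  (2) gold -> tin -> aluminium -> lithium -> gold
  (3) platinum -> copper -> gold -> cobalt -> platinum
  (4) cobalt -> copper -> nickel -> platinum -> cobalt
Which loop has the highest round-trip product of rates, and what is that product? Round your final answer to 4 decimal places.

(1) 2.4262 × 1.0205 × 0.48084 × 0.71066 = 0.84606
(2) 1.2317 × 0.4125 × 1.7374 × 0.87425 = 0.77173
(3) 2.6577 × 0.84768 × 0.71321 × 0.55998 = 0.89976
(4) 1.5341 × 0.32517 × 1.1043 × 1.7136 = 0.94398
Highest is cycle (4) at 0.9440 (≤1, no arbitrage).

0.9440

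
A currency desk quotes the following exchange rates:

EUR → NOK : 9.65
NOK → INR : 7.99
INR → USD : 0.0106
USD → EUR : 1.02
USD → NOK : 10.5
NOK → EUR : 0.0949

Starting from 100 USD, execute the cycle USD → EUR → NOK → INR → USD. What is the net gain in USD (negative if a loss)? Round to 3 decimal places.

100 USD × 1.02 = 102 EUR
102 EUR × 9.65 = 984.3 NOK
984.3 NOK × 7.99 = 7864.557 INR
7864.557 INR × 0.0106 = 83.3643042 USD
Net change: 83.3643042 − 100 = -16.6356958 USD

-16.636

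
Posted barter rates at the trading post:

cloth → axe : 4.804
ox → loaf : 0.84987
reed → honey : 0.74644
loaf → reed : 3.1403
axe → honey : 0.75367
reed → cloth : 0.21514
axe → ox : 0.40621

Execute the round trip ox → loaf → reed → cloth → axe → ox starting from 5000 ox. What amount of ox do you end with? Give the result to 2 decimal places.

5602.33

5000 ox × 0.84987 = 4249.35 loaf
4249.35 loaf × 3.1403 = 13344.233805 reed
13344.233805 reed × 0.21514 = 2870.8784608077 cloth
2870.8784608077 cloth × 4.804 = 13791.7001257201908 axe
13791.7001257201908 axe × 0.40621 = 5602.326508068798704868 ox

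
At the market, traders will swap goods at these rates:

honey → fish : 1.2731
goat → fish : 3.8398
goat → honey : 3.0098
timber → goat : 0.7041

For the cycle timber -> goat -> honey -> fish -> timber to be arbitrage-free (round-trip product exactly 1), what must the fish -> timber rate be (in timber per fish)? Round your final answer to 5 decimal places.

Known legs of the cycle: 0.7041 × 3.0098 × 1.2731 = 2.697953749158
For no arbitrage the full-cycle product must be 1, so the missing rate is 1 / 2.697953749158 ≈ 0.3706513.

0.37065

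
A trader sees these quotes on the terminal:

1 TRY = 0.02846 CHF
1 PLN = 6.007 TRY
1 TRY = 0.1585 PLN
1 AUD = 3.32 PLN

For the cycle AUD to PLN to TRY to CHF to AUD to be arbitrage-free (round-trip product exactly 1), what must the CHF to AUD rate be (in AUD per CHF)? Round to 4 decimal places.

Known legs of the cycle: 3.32 × 6.007 × 0.02846 = 0.5675846104
For no arbitrage the full-cycle product must be 1, so the missing rate is 1 / 0.5675846104 ≈ 1.761852.

1.7619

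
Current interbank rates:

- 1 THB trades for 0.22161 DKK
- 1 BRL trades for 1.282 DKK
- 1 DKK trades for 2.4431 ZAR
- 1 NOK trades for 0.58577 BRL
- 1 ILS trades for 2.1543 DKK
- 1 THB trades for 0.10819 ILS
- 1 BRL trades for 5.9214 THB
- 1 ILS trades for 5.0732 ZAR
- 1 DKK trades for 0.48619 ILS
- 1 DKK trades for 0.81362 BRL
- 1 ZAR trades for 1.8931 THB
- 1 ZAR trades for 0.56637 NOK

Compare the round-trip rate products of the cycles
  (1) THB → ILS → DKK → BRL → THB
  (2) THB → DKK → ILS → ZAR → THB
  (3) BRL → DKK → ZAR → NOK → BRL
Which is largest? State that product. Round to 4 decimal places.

(1) 0.10819 × 2.1543 × 0.81362 × 5.9214 = 1.12290
(2) 0.22161 × 0.48619 × 5.0732 × 1.8931 = 1.03479
(3) 1.282 × 2.4431 × 0.56637 × 0.58577 = 1.03910
Highest is cycle (1) at 1.1229 (>1, arbitrage).

1.1229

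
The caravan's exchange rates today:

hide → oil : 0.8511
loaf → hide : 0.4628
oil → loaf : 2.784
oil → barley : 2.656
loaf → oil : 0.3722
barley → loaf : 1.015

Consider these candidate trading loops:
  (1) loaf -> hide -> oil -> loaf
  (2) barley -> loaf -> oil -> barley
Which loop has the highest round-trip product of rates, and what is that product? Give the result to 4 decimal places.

1.0966

(1) 0.4628 × 0.8511 × 2.784 = 1.09659
(2) 1.015 × 0.3722 × 2.656 = 1.00339
Highest is cycle (1) at 1.0966 (>1, arbitrage).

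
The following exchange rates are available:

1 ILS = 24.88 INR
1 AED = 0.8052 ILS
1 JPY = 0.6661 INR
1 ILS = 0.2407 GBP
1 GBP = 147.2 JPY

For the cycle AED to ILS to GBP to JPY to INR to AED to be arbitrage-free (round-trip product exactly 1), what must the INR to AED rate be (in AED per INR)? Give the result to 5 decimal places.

0.05262

Known legs of the cycle: 0.8052 × 0.2407 × 147.2 × 0.6661 = 19.0032157970688
For no arbitrage the full-cycle product must be 1, so the missing rate is 1 / 19.0032157970688 ≈ 0.0526227.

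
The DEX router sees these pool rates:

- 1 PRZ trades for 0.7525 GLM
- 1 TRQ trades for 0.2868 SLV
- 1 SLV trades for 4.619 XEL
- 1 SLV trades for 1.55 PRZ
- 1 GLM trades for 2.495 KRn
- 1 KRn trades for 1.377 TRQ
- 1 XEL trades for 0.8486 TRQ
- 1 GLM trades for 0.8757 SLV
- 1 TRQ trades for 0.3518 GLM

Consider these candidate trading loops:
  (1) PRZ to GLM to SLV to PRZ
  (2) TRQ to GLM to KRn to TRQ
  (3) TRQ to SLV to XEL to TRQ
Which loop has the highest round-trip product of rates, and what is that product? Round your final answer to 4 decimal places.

(1) 0.7525 × 0.8757 × 1.55 = 1.02139
(2) 0.3518 × 2.495 × 1.377 = 1.20865
(3) 0.2868 × 4.619 × 0.8486 = 1.12417
Highest is cycle (2) at 1.2086 (>1, arbitrage).

1.2086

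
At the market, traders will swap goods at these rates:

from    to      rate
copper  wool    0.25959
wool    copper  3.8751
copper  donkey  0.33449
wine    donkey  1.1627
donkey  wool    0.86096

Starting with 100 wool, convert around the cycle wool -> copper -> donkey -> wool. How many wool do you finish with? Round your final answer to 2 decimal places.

111.60

100 wool × 3.8751 = 387.51 copper
387.51 copper × 0.33449 = 129.6182199 donkey
129.6182199 donkey × 0.86096 = 111.596102605104 wool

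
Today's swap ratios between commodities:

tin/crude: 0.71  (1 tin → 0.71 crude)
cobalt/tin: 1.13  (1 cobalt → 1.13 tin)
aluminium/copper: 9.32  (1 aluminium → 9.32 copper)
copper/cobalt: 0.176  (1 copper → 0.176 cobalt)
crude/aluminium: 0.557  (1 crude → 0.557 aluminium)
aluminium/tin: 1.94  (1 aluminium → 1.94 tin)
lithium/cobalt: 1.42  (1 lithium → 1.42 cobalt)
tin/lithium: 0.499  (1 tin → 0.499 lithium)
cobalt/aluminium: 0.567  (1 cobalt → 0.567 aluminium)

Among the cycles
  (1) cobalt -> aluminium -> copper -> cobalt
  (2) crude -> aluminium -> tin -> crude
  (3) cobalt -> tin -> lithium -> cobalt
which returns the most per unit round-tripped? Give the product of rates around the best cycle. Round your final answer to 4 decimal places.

(1) 0.567 × 9.32 × 0.176 = 0.93006
(2) 0.557 × 1.94 × 0.71 = 0.76721
(3) 1.13 × 0.499 × 1.42 = 0.80070
Highest is cycle (1) at 0.9301 (≤1, no arbitrage).

0.9301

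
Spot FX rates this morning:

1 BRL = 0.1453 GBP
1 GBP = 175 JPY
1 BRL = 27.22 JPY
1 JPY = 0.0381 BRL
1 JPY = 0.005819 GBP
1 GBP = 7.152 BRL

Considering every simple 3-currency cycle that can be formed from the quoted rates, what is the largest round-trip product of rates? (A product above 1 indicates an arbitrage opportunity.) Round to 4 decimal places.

1.1328

BRL→JPY→GBP→BRL: 27.22 × 0.005819 × 7.152 = 1.13283
BRL→GBP→JPY→BRL: 0.1453 × 175 × 0.0381 = 0.96879
Maximum is BRL→JPY→GBP→BRL at 1.1328; arbitrage exists.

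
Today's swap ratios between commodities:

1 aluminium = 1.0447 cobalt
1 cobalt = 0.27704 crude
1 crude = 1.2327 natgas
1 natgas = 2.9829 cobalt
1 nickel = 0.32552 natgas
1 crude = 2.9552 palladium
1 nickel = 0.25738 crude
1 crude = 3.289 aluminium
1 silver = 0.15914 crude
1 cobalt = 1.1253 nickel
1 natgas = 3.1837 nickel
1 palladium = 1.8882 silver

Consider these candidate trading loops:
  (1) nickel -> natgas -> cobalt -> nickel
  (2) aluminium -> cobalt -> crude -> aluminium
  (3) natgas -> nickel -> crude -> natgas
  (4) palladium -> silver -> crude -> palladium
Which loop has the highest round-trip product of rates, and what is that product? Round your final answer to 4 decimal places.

(1) 0.32552 × 2.9829 × 1.1253 = 1.09266
(2) 1.0447 × 0.27704 × 3.289 = 0.95191
(3) 3.1837 × 0.25738 × 1.2327 = 1.01010
(4) 1.8882 × 0.15914 × 2.9552 = 0.88800
Highest is cycle (1) at 1.0927 (>1, arbitrage).

1.0927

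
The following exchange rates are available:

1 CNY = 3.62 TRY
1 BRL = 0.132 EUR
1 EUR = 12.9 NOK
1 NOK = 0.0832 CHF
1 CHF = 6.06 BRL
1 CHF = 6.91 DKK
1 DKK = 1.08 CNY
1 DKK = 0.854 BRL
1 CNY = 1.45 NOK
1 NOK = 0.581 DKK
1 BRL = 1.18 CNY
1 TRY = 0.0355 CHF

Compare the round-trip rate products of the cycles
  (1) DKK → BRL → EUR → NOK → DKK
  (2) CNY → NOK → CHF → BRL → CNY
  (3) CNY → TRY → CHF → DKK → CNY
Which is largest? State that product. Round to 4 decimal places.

(1) 0.854 × 0.132 × 12.9 × 0.581 = 0.84489
(2) 1.45 × 0.0832 × 6.06 × 1.18 = 0.86267
(3) 3.62 × 0.0355 × 6.91 × 1.08 = 0.95904
Highest is cycle (3) at 0.9590 (≤1, no arbitrage).

0.9590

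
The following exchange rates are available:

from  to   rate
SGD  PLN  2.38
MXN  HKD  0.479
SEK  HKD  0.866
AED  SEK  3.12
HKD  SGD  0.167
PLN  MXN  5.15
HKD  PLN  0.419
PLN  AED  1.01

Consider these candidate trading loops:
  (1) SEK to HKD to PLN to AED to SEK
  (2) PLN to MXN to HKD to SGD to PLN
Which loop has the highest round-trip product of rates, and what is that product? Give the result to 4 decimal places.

(1) 0.866 × 0.419 × 1.01 × 3.12 = 1.14343
(2) 5.15 × 0.479 × 0.167 × 2.38 = 0.98047
Highest is cycle (1) at 1.1434 (>1, arbitrage).

1.1434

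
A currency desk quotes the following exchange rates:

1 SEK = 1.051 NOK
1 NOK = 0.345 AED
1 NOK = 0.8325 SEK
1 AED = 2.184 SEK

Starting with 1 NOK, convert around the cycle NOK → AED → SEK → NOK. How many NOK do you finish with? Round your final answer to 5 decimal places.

0.79191

1 NOK × 0.345 = 0.345 AED
0.345 AED × 2.184 = 0.75348 SEK
0.75348 SEK × 1.051 = 0.79190748 NOK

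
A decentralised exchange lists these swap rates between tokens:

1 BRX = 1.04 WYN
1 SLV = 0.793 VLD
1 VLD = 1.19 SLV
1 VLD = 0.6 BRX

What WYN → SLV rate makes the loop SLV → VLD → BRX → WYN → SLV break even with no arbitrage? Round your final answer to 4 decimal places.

Known legs of the cycle: 0.793 × 0.6 × 1.04 = 0.494832
For no arbitrage the full-cycle product must be 1, so the missing rate is 1 / 0.494832 ≈ 2.020888.

2.0209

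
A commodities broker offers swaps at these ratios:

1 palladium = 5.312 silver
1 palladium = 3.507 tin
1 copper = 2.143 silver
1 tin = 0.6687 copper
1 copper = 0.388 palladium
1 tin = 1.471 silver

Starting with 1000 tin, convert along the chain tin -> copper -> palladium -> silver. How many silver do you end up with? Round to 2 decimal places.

1378.23

1000 tin × 0.6687 = 668.7 copper
668.7 copper × 0.388 = 259.4556 palladium
259.4556 palladium × 5.312 = 1378.2281472 silver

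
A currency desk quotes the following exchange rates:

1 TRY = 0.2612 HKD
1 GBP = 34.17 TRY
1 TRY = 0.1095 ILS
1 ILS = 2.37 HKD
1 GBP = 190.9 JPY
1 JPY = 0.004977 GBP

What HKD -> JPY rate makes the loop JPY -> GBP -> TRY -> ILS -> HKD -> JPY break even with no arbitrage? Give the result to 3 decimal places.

22.658

Known legs of the cycle: 0.004977 × 34.17 × 0.1095 × 2.37 = 0.04413418231635
For no arbitrage the full-cycle product must be 1, so the missing rate is 1 / 0.04413418231635 ≈ 22.65817.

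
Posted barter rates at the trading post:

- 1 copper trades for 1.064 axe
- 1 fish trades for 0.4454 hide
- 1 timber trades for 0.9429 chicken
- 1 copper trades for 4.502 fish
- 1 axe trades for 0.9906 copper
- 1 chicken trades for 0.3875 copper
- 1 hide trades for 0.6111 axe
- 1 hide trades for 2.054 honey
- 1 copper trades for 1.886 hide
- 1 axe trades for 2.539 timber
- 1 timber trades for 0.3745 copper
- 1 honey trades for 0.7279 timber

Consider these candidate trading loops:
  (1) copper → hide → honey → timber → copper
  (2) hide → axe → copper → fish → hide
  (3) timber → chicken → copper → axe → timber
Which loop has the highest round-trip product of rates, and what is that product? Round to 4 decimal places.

(1) 1.886 × 2.054 × 0.7279 × 0.3745 = 1.05600
(2) 0.6111 × 0.9906 × 4.502 × 0.4454 = 1.21385
(3) 0.9429 × 0.3875 × 1.064 × 2.539 = 0.98706
Highest is cycle (2) at 1.2139 (>1, arbitrage).

1.2139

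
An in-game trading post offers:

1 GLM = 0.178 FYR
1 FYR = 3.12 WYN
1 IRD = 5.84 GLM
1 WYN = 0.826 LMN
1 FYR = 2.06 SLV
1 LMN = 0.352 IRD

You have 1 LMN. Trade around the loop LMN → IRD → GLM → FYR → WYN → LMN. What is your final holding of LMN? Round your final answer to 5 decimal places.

1 LMN × 0.352 = 0.352 IRD
0.352 IRD × 5.84 = 2.05568 GLM
2.05568 GLM × 0.178 = 0.36591104 FYR
0.36591104 FYR × 3.12 = 1.1416424448 WYN
1.1416424448 WYN × 0.826 = 0.9429966594048 LMN

0.94300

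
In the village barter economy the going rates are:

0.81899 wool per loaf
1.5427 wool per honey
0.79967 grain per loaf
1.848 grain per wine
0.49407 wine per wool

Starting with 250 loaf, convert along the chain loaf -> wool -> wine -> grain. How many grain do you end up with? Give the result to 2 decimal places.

250 loaf × 0.81899 = 204.7475 wool
204.7475 wool × 0.49407 = 101.159597325 wine
101.159597325 wine × 1.848 = 186.9429358566 grain

186.94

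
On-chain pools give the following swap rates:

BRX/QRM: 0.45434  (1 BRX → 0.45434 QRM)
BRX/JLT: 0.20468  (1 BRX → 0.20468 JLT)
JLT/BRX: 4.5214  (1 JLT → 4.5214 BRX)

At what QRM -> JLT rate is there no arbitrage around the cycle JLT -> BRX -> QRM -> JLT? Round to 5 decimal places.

Known legs of the cycle: 4.5214 × 0.45434 = 2.054252876
For no arbitrage the full-cycle product must be 1, so the missing rate is 1 / 2.054252876 ≈ 0.4867950.

0.48679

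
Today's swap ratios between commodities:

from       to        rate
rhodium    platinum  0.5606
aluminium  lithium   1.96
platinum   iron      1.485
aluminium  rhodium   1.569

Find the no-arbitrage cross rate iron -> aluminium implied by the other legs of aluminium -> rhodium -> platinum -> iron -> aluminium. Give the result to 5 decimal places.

0.76559

Known legs of the cycle: 1.569 × 0.5606 × 1.485 = 1.306178379
For no arbitrage the full-cycle product must be 1, so the missing rate is 1 / 1.306178379 ≈ 0.7655922.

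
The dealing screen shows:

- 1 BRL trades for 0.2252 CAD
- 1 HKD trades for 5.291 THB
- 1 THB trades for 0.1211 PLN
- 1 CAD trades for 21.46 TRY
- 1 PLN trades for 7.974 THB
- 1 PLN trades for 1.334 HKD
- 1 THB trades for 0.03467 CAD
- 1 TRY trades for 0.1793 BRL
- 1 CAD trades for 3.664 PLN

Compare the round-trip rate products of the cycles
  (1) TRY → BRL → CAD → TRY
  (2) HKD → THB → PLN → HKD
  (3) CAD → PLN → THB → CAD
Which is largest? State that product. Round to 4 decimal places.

1.0129

(1) 0.1793 × 0.2252 × 21.46 = 0.86652
(2) 5.291 × 0.1211 × 1.334 = 0.85475
(3) 3.664 × 7.974 × 0.03467 = 1.01294
Highest is cycle (3) at 1.0129 (>1, arbitrage).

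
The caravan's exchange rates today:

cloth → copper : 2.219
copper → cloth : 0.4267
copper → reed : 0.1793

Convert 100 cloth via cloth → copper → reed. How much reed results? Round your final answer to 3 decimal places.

100 cloth × 2.219 = 221.9 copper
221.9 copper × 0.1793 = 39.78667 reed

39.787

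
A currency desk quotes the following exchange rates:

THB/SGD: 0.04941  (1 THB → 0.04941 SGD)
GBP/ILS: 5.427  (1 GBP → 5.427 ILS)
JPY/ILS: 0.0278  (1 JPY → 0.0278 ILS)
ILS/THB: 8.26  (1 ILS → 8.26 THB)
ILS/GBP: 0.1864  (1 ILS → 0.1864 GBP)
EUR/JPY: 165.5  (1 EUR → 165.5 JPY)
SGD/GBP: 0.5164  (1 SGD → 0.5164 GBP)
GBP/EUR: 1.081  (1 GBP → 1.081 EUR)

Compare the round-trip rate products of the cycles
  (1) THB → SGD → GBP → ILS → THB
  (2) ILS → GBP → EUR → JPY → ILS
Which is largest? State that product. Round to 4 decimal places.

(1) 0.04941 × 0.5164 × 5.427 × 8.26 = 1.14378
(2) 0.1864 × 1.081 × 165.5 × 0.0278 = 0.92707
Highest is cycle (1) at 1.1438 (>1, arbitrage).

1.1438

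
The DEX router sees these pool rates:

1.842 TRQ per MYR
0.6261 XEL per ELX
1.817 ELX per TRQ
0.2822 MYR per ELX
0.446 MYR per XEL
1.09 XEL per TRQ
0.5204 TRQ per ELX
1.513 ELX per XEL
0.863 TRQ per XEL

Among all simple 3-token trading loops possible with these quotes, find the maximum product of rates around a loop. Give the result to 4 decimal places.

0.9818

XEL→TRQ→ELX→XEL: 0.863 × 1.817 × 0.6261 = 0.98177
ELX→MYR→TRQ→ELX: 0.2822 × 1.842 × 1.817 = 0.94450
XEL→MYR→TRQ→XEL: 0.446 × 1.842 × 1.09 = 0.89547
XEL→ELX→TRQ→XEL: 1.513 × 0.5204 × 1.09 = 0.85823
Maximum is XEL→TRQ→ELX→XEL at 0.9818; no arbitrage — every cycle loses value.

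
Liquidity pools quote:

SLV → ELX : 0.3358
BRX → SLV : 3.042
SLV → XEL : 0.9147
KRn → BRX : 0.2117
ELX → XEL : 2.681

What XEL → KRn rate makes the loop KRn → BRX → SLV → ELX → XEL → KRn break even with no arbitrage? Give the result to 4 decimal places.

Known legs of the cycle: 0.2117 × 3.042 × 0.3358 × 2.681 = 0.57977244879372
For no arbitrage the full-cycle product must be 1, so the missing rate is 1 / 0.57977244879372 ≈ 1.724815.

1.7248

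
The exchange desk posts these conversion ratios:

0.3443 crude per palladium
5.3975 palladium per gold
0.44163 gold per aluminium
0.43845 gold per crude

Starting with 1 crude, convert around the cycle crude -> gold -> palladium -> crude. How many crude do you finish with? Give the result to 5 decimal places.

0.81480

1 crude × 0.43845 = 0.43845 gold
0.43845 gold × 5.3975 = 2.366533875 palladium
2.366533875 palladium × 0.3443 = 0.8147976131625 crude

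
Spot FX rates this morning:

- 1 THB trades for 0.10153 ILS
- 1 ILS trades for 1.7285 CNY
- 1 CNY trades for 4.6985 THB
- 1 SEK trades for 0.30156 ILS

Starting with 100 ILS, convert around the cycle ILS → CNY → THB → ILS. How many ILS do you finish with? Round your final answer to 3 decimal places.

100 ILS × 1.7285 = 172.85 CNY
172.85 CNY × 4.6985 = 812.135725 THB
812.135725 THB × 0.10153 = 82.45614015925 ILS

82.456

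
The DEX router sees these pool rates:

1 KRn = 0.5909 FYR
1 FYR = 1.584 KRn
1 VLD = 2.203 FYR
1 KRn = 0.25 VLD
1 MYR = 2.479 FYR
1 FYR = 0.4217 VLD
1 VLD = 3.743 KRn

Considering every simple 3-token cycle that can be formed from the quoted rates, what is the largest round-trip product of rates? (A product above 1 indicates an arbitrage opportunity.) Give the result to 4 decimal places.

KRn→FYR→VLD→KRn: 0.5909 × 0.4217 × 3.743 = 0.93269
KRn→VLD→FYR→KRn: 0.25 × 2.203 × 1.584 = 0.87239
Maximum is KRn→FYR→VLD→KRn at 0.9327; no arbitrage — every cycle loses value.

0.9327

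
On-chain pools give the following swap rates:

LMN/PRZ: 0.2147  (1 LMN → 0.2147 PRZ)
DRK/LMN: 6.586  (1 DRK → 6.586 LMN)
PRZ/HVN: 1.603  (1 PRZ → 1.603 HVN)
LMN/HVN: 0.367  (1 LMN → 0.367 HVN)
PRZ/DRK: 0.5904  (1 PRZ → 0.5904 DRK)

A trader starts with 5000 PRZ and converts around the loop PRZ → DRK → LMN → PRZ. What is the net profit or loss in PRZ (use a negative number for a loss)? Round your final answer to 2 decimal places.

5000 PRZ × 0.5904 = 2952 DRK
2952 DRK × 6.586 = 19441.872 LMN
19441.872 LMN × 0.2147 = 4174.1699184 PRZ
Net change: 4174.1699184 − 5000 = -825.8300816 PRZ

-825.83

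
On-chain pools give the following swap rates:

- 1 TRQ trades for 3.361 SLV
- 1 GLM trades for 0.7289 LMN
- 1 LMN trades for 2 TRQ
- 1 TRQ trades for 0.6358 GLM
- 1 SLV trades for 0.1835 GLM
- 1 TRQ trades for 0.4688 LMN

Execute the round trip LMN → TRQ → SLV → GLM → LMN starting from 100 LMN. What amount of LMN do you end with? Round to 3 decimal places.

100 LMN × 2 = 200 TRQ
200 TRQ × 3.361 = 672.2 SLV
672.2 SLV × 0.1835 = 123.3487 GLM
123.3487 GLM × 0.7289 = 89.90886743 LMN

89.909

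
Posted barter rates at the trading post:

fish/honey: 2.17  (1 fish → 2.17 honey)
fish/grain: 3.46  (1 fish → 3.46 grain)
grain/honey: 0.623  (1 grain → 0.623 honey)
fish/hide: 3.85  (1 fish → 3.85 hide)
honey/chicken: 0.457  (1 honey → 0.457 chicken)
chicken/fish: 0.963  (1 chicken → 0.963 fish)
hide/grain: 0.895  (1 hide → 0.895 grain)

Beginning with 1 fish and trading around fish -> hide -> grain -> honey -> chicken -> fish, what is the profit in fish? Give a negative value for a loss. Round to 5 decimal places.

-0.05526

1 fish × 3.85 = 3.85 hide
3.85 hide × 0.895 = 3.44575 grain
3.44575 grain × 0.623 = 2.14670225 honey
2.14670225 honey × 0.457 = 0.98104292825 chicken
0.98104292825 chicken × 0.963 = 0.94474433990475 fish
Net change: 0.94474433990475 − 1 = -0.05525566009525 fish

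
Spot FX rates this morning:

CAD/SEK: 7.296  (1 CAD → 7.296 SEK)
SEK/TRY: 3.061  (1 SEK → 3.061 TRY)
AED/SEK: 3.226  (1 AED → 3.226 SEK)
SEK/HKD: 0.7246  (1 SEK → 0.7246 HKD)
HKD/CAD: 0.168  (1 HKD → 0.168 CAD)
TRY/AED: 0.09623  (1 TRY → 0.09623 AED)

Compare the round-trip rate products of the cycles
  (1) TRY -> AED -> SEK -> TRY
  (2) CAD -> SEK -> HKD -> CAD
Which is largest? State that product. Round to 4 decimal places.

0.9503

(1) 0.09623 × 3.226 × 3.061 = 0.95025
(2) 7.296 × 0.7246 × 0.168 = 0.88816
Highest is cycle (1) at 0.9503 (≤1, no arbitrage).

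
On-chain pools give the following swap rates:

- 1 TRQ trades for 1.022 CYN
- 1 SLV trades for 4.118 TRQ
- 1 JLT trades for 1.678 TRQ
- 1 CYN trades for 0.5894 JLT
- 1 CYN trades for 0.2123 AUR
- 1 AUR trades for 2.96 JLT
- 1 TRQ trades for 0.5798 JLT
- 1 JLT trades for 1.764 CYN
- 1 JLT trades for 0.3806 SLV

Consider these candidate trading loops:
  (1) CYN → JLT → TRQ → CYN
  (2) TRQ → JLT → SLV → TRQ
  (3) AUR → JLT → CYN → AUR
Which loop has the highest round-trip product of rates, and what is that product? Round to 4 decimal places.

1.1085

(1) 0.5894 × 1.678 × 1.022 = 1.01077
(2) 0.5798 × 0.3806 × 4.118 = 0.90873
(3) 2.96 × 1.764 × 0.2123 = 1.10851
Highest is cycle (3) at 1.1085 (>1, arbitrage).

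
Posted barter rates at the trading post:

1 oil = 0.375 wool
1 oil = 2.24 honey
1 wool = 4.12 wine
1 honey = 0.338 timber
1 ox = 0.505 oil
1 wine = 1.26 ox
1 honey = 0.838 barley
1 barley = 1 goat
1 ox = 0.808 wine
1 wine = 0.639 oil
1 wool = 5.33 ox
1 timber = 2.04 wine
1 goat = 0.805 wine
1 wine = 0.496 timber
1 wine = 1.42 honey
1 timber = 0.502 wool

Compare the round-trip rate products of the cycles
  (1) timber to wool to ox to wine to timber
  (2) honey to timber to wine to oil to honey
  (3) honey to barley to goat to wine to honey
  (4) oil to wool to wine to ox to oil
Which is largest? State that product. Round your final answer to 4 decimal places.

(1) 0.502 × 5.33 × 0.808 × 0.496 = 1.07232
(2) 0.338 × 2.04 × 0.639 × 2.24 = 0.98695
(3) 0.838 × 1 × 0.805 × 1.42 = 0.95792
(4) 0.375 × 4.12 × 1.26 × 0.505 = 0.98308
Highest is cycle (1) at 1.0723 (>1, arbitrage).

1.0723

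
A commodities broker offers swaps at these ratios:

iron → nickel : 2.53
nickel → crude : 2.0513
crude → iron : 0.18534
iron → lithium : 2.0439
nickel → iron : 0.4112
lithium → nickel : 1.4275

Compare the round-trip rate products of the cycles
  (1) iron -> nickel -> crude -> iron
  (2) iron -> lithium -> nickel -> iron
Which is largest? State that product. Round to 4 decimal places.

(1) 2.53 × 2.0513 × 0.18534 = 0.96188
(2) 2.0439 × 1.4275 × 0.4112 = 1.19974
Highest is cycle (2) at 1.1997 (>1, arbitrage).

1.1997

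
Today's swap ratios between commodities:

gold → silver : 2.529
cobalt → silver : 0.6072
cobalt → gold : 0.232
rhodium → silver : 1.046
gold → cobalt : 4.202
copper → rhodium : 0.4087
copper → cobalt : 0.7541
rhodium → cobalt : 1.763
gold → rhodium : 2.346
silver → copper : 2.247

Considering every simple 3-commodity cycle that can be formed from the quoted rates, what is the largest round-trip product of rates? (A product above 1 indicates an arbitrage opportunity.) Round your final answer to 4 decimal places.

1.0289

copper→cobalt→silver→copper: 0.7541 × 0.6072 × 2.247 = 1.02888
copper→rhodium→silver→copper: 0.4087 × 1.046 × 2.247 = 0.96059
cobalt→gold→rhodium→cobalt: 0.232 × 2.346 × 1.763 = 0.95955
Maximum is copper→cobalt→silver→copper at 1.0289; arbitrage exists.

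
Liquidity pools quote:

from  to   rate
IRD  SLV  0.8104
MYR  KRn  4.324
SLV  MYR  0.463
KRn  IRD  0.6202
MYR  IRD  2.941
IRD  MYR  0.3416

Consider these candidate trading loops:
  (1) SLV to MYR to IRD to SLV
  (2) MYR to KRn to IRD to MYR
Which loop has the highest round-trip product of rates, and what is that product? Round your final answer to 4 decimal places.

(1) 0.463 × 2.941 × 0.8104 = 1.10351
(2) 4.324 × 0.6202 × 0.3416 = 0.91608
Highest is cycle (1) at 1.1035 (>1, arbitrage).

1.1035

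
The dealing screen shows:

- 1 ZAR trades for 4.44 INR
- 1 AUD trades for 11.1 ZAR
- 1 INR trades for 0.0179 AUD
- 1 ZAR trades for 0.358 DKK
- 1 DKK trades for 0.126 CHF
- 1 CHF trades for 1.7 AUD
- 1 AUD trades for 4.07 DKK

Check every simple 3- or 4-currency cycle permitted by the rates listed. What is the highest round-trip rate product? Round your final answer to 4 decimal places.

0.8822

ZAR→INR→AUD→ZAR: 4.44 × 0.0179 × 11.1 = 0.88218
CHF→AUD→DKK→CHF: 1.7 × 4.07 × 0.126 = 0.87179
CHF→AUD→ZAR→DKK→CHF: 1.7 × 11.1 × 0.358 × 0.126 = 0.85119
Maximum is ZAR→INR→AUD→ZAR at 0.8822; no arbitrage — every cycle loses value.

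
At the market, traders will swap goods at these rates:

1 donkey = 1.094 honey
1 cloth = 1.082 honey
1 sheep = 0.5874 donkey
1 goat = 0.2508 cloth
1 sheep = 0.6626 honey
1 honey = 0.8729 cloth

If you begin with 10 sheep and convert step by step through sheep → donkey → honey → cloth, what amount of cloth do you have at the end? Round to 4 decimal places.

5.6094

10 sheep × 0.5874 = 5.874 donkey
5.874 donkey × 1.094 = 6.426156 honey
6.426156 honey × 0.8729 = 5.6093915724 cloth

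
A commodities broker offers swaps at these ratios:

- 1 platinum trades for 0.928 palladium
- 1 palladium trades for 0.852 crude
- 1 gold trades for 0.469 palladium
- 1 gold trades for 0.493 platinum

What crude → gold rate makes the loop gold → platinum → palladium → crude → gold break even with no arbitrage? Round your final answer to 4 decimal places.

2.5655

Known legs of the cycle: 0.493 × 0.928 × 0.852 = 0.389793408
For no arbitrage the full-cycle product must be 1, so the missing rate is 1 / 0.389793408 ≈ 2.565462.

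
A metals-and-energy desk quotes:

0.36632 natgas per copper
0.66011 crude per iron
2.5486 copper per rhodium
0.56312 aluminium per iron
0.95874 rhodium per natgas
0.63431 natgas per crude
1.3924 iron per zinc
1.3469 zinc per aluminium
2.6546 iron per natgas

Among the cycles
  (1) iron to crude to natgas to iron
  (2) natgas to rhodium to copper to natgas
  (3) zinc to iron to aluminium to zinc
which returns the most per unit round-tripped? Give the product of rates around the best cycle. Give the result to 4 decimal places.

1.1115

(1) 0.66011 × 0.63431 × 2.6546 = 1.11152
(2) 0.95874 × 2.5486 × 0.36632 = 0.89508
(3) 1.3924 × 0.56312 × 1.3469 = 1.05609
Highest is cycle (1) at 1.1115 (>1, arbitrage).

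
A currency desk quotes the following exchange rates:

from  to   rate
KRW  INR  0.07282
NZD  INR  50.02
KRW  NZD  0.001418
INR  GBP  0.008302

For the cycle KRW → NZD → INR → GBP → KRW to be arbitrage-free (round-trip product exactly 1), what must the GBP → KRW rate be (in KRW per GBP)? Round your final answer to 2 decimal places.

Known legs of the cycle: 0.001418 × 50.02 × 0.008302 = 0.00058884724472
For no arbitrage the full-cycle product must be 1, so the missing rate is 1 / 0.00058884724472 ≈ 1698.2333.

1698.23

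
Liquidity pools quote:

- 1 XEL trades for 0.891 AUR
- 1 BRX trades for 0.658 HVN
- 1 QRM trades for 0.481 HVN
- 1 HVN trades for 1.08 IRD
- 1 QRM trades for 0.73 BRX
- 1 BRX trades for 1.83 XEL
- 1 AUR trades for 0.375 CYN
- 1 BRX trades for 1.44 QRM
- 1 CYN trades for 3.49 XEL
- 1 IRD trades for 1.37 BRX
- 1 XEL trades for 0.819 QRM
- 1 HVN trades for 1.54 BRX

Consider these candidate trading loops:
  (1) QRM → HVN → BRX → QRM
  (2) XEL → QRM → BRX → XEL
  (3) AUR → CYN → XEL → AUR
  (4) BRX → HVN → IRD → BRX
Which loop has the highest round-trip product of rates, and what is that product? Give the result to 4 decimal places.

(1) 0.481 × 1.54 × 1.44 = 1.06667
(2) 0.819 × 0.73 × 1.83 = 1.09410
(3) 0.375 × 3.49 × 0.891 = 1.16610
(4) 0.658 × 1.08 × 1.37 = 0.97358
Highest is cycle (3) at 1.1661 (>1, arbitrage).

1.1661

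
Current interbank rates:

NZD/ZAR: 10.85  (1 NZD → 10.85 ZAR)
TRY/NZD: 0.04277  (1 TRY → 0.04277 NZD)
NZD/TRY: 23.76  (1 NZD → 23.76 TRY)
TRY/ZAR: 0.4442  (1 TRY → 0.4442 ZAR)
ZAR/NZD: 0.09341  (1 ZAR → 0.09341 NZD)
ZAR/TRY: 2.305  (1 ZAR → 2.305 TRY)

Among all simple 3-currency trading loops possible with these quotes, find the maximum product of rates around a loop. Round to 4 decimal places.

NZD→ZAR→TRY→NZD: 10.85 × 2.305 × 0.04277 = 1.06965
NZD→TRY→ZAR→NZD: 23.76 × 0.4442 × 0.09341 = 0.98587
Maximum is NZD→ZAR→TRY→NZD at 1.0696; arbitrage exists.

1.0696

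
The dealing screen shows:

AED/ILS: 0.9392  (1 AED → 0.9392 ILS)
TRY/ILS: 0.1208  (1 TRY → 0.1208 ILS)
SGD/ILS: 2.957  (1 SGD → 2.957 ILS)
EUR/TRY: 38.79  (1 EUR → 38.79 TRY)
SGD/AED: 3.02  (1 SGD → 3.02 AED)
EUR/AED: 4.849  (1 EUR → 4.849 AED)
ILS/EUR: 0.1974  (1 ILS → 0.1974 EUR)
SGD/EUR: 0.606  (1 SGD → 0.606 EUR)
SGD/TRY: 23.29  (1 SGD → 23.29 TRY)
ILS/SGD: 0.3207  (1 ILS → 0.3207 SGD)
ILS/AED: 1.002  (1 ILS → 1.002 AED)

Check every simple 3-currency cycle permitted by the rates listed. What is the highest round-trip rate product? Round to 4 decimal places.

TRY→ILS→EUR→TRY: 0.1208 × 0.1974 × 38.79 = 0.92498
ILS→SGD→AED→ILS: 0.3207 × 3.02 × 0.9392 = 0.90963
TRY→ILS→SGD→TRY: 0.1208 × 0.3207 × 23.29 = 0.90227
ILS→EUR→AED→ILS: 0.1974 × 4.849 × 0.9392 = 0.89900
Maximum is TRY→ILS→EUR→TRY at 0.9250; no arbitrage — every cycle loses value.

0.9250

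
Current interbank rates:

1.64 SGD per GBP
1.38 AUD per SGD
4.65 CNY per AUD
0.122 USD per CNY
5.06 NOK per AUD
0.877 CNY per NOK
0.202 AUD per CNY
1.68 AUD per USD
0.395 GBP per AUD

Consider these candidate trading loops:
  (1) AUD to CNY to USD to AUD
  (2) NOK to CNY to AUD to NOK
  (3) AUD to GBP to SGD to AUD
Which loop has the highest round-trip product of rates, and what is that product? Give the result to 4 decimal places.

0.9531

(1) 4.65 × 0.122 × 1.68 = 0.95306
(2) 0.877 × 0.202 × 5.06 = 0.89640
(3) 0.395 × 1.64 × 1.38 = 0.89396
Highest is cycle (1) at 0.9531 (≤1, no arbitrage).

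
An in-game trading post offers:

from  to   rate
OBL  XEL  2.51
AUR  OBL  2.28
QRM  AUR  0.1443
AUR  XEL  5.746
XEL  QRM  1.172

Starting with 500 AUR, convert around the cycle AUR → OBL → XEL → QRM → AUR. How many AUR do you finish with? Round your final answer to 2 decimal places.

483.92

500 AUR × 2.28 = 1140 OBL
1140 OBL × 2.51 = 2861.4 XEL
2861.4 XEL × 1.172 = 3353.5608 QRM
3353.5608 QRM × 0.1443 = 483.91882344 AUR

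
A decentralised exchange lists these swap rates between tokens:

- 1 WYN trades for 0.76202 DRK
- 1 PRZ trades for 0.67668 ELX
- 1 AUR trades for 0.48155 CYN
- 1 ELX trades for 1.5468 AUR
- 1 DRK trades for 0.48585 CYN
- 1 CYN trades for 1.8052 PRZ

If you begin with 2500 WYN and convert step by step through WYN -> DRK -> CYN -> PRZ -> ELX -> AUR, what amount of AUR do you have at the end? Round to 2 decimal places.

1748.85

2500 WYN × 0.76202 = 1905.05 DRK
1905.05 DRK × 0.48585 = 925.5685425 CYN
925.5685425 CYN × 1.8052 = 1670.836332921 PRZ
1670.836332921 PRZ × 0.67668 = 1130.62152976098228 ELX
1130.62152976098228 ELX × 1.5468 = 1748.845382234287390704 AUR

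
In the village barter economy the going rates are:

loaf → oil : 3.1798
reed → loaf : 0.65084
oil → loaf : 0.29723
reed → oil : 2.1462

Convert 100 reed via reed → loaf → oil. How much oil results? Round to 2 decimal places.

100 reed × 0.65084 = 65.084 loaf
65.084 loaf × 3.1798 = 206.9541032 oil

206.95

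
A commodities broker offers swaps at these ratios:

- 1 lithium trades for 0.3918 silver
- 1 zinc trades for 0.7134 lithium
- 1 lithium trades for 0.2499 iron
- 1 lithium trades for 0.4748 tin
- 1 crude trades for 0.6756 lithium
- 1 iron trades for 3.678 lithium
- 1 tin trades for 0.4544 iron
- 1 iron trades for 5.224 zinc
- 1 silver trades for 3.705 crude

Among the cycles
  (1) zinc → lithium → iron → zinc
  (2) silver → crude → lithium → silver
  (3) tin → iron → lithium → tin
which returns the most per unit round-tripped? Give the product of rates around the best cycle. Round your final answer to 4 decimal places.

0.9807

(1) 0.7134 × 0.2499 × 5.224 = 0.93133
(2) 3.705 × 0.6756 × 0.3918 = 0.98071
(3) 0.4544 × 3.678 × 0.4748 = 0.79353
Highest is cycle (2) at 0.9807 (≤1, no arbitrage).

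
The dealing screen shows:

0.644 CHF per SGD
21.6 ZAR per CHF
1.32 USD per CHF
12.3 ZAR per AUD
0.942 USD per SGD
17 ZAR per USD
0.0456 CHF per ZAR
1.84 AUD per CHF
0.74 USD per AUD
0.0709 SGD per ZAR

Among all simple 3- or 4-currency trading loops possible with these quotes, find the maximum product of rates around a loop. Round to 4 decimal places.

1.1354

ZAR→SGD→USD→ZAR: 0.0709 × 0.942 × 17 = 1.13539
ZAR→CHF→AUD→USD→ZAR: 0.0456 × 1.84 × 0.74 × 17 = 1.05551
ZAR→SGD→CHF→AUD→ZAR: 0.0709 × 0.644 × 1.84 × 12.3 = 1.03337
ZAR→CHF→AUD→ZAR: 0.0456 × 1.84 × 12.3 = 1.03202
ZAR→SGD→CHF→USD→ZAR: 0.0709 × 0.644 × 1.32 × 17 = 1.02460
ZAR→CHF→USD→ZAR: 0.0456 × 1.32 × 17 = 1.02326
ZAR→SGD→CHF→ZAR: 0.0709 × 0.644 × 21.6 = 0.98625
Maximum is ZAR→SGD→USD→ZAR at 1.1354; arbitrage exists.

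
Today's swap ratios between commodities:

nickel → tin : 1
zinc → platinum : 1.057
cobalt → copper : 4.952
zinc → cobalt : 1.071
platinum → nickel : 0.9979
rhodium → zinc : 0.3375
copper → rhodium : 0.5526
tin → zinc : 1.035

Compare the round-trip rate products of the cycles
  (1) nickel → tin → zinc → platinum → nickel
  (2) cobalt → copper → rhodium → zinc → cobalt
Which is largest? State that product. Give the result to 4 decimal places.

1.0917

(1) 1 × 1.035 × 1.057 × 0.9979 = 1.09170
(2) 4.952 × 0.5526 × 0.3375 × 1.071 = 0.98913
Highest is cycle (1) at 1.0917 (>1, arbitrage).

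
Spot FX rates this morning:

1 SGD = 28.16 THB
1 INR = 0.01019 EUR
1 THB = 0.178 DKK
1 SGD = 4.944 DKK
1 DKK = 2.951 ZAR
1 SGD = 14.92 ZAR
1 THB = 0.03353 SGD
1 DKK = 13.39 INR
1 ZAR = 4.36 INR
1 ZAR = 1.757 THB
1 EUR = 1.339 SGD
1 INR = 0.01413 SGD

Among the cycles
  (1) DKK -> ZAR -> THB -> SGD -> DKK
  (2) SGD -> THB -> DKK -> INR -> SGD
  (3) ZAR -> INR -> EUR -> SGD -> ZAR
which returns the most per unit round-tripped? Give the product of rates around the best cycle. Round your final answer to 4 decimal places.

0.9484

(1) 2.951 × 1.757 × 0.03353 × 4.944 = 0.85951
(2) 28.16 × 0.178 × 13.39 × 0.01413 = 0.94836
(3) 4.36 × 0.01019 × 1.339 × 14.92 = 0.88759
Highest is cycle (2) at 0.9484 (≤1, no arbitrage).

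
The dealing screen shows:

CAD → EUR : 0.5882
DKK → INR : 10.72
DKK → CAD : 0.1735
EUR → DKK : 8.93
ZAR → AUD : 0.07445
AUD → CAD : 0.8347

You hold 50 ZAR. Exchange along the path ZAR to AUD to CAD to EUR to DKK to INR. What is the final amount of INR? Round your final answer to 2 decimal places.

50 ZAR × 0.07445 = 3.7225 AUD
3.7225 AUD × 0.8347 = 3.10717075 CAD
3.10717075 CAD × 0.5882 = 1.82763783515 EUR
1.82763783515 EUR × 8.93 = 16.3208058678895 DKK
16.3208058678895 DKK × 10.72 = 174.95903890377544 INR

174.96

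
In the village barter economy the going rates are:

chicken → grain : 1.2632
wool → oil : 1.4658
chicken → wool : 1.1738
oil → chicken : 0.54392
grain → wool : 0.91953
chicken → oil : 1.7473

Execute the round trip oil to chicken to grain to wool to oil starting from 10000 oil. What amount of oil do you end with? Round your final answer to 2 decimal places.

10000 oil × 0.54392 = 5439.2 chicken
5439.2 chicken × 1.2632 = 6870.79744 grain
6870.79744 grain × 0.91953 = 6317.9043700032 wool
6317.9043700032 wool × 1.4658 = 9260.78422555069056 oil

9260.78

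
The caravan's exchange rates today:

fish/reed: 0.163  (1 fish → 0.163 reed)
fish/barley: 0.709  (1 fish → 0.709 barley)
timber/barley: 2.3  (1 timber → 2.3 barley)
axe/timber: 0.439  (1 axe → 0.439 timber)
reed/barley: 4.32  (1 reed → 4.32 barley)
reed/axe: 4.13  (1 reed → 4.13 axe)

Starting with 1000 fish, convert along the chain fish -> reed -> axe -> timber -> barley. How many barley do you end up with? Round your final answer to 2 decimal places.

679.72

1000 fish × 0.163 = 163 reed
163 reed × 4.13 = 673.19 axe
673.19 axe × 0.439 = 295.53041 timber
295.53041 timber × 2.3 = 679.719943 barley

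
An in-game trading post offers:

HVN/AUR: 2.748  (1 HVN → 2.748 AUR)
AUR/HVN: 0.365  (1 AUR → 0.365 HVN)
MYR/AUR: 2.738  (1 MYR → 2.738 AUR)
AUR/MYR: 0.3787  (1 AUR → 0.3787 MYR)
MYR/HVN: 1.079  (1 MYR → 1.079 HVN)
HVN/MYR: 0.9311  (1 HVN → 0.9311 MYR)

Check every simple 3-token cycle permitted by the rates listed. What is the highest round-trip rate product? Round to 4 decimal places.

1.1229

HVN→AUR→MYR→HVN: 2.748 × 0.3787 × 1.079 = 1.12288
HVN→MYR→AUR→HVN: 0.9311 × 2.738 × 0.365 = 0.93051
Maximum is HVN→AUR→MYR→HVN at 1.1229; arbitrage exists.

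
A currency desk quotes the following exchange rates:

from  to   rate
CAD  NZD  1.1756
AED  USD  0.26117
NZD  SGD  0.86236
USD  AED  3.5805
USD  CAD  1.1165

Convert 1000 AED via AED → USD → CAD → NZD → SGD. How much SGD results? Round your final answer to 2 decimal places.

295.62

1000 AED × 0.26117 = 261.17 USD
261.17 USD × 1.1165 = 291.596305 CAD
291.596305 CAD × 1.1756 = 342.800616158 NZD
342.800616158 NZD × 0.86236 = 295.61753935001288 SGD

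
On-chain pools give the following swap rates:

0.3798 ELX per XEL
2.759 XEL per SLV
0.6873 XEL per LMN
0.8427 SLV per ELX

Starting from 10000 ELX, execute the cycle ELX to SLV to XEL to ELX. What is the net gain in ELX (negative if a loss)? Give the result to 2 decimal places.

-1169.61

10000 ELX × 0.8427 = 8427 SLV
8427 SLV × 2.759 = 23250.093 XEL
23250.093 XEL × 0.3798 = 8830.3853214 ELX
Net change: 8830.3853214 − 10000 = -1169.6146786 ELX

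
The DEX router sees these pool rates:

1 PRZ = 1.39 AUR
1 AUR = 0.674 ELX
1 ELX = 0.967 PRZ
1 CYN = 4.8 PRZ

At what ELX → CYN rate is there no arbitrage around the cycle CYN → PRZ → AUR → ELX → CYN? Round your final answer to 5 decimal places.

0.22237

Known legs of the cycle: 4.8 × 1.39 × 0.674 = 4.496928
For no arbitrage the full-cycle product must be 1, so the missing rate is 1 / 4.496928 ≈ 0.2223740.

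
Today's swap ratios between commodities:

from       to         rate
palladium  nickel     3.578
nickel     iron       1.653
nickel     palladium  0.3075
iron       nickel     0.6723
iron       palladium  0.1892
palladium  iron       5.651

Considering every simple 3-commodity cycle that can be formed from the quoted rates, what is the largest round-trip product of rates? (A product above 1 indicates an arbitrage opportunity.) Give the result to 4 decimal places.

1.1682

nickel→palladium→iron→nickel: 0.3075 × 5.651 × 0.6723 = 1.16824
nickel→iron→palladium→nickel: 1.653 × 0.1892 × 3.578 = 1.11901
Maximum is nickel→palladium→iron→nickel at 1.1682; arbitrage exists.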